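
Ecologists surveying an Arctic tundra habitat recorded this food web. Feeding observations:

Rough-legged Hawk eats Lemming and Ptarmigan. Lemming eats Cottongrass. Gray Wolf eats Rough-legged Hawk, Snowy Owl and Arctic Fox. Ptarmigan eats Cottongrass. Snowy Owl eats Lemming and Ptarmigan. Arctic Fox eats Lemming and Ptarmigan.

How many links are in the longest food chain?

One longest chain: Cottongrass → Lemming → Arctic Fox → Gray Wolf.
It has 4 species and 3 links.

3 links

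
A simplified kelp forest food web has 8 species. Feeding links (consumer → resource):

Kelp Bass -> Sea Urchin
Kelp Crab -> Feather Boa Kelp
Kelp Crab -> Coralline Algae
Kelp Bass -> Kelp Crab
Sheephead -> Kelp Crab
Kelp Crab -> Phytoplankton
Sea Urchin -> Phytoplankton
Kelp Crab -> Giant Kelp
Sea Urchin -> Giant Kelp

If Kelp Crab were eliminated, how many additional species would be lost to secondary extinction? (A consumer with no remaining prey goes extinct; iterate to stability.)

1

Remove Kelp Crab.
Round 1: Sheephead (all prey gone) → extinct.
No further losses. Total secondary extinctions: 1.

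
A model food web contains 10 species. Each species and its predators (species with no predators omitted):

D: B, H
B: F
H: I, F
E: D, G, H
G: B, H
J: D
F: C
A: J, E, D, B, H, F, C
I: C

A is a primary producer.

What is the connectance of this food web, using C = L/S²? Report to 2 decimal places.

C = 0.20

The web has S = 10 species and L = 20 feeding links.
C = L / S² = 20 / 100 = 0.2000 ≈ 0.20.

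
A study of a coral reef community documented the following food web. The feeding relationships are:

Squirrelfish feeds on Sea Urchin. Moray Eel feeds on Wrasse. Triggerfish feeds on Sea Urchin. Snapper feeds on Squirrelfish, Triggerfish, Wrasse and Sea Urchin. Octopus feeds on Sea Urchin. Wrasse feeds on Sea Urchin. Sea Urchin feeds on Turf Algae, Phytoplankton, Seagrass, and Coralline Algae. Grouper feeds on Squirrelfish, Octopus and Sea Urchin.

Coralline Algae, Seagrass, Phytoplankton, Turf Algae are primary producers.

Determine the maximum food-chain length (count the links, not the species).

One longest chain: Coralline Algae → Sea Urchin → Wrasse → Moray Eel.
It has 4 species and 3 links.

3 links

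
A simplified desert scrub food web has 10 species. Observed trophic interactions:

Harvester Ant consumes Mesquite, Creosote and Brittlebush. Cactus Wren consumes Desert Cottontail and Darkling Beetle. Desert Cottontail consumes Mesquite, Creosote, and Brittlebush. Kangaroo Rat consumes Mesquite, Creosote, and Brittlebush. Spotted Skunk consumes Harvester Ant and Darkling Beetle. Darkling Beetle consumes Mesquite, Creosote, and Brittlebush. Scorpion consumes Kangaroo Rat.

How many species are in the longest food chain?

3 species

One longest chain: Creosote → Darkling Beetle → Spotted Skunk.
It has 3 species and 2 links.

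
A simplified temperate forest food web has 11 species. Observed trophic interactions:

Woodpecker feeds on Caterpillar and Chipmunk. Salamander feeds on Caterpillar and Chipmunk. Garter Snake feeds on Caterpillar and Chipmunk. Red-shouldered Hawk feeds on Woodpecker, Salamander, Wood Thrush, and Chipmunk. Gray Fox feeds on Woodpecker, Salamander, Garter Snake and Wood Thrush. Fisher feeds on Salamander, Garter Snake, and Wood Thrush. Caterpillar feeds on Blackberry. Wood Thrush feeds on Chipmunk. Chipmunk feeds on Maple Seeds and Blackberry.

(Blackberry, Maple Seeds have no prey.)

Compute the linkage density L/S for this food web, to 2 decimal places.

There are L = 21 links among S = 11 species.
L/S = 21/11 = 1.9091 ≈ 1.91.

L/S = 1.91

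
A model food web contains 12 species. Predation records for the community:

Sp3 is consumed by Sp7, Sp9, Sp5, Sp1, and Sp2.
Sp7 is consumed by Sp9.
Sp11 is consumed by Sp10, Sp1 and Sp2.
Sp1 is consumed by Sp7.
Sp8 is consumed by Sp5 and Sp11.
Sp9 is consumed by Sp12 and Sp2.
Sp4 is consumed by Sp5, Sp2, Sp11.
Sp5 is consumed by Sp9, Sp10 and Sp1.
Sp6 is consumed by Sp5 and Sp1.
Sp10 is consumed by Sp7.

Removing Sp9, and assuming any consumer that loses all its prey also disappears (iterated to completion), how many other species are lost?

1

Remove Sp9.
Round 1: Sp12 (all prey gone) → extinct.
No further losses. Total secondary extinctions: 1.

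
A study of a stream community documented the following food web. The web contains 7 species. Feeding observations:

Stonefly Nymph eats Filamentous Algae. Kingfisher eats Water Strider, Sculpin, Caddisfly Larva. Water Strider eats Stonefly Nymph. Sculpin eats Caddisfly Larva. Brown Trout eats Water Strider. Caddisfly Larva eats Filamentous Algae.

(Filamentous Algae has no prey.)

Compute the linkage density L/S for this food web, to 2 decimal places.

There are L = 8 links among S = 7 species.
L/S = 8/7 = 1.1429 ≈ 1.14.

L/S = 1.14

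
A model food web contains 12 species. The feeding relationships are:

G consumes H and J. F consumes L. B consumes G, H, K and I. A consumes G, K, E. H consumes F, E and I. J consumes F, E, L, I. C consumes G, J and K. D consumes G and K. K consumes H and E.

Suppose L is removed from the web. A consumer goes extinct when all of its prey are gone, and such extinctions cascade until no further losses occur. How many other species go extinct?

1

Remove L.
Round 1: F (all prey gone) → extinct.
No further losses. Total secondary extinctions: 1.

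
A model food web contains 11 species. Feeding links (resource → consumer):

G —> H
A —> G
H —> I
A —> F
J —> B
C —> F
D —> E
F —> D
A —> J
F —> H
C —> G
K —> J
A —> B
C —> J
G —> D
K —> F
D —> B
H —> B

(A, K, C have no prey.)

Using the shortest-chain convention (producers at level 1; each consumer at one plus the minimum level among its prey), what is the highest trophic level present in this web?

4

Producers (level 1): A, K, C.
Following each consumer down to its lowest-level prey: A → F → D → E (levels 1 through 4).
All prey of E (D 3) are at level 3 or above, so E is at level 1 + 3 = 4.
Every consumer has at least one prey at level 3 or below, so none exceeds level 4.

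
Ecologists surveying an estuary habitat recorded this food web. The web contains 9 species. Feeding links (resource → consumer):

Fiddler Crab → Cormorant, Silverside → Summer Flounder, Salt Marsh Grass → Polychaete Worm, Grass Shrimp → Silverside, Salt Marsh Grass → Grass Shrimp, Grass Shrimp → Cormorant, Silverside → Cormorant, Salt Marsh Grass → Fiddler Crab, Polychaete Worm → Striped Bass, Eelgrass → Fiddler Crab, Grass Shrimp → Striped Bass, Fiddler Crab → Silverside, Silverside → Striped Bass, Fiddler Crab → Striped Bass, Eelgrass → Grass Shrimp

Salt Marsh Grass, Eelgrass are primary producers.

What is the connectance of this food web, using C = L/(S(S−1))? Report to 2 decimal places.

The web has S = 9 species and L = 15 feeding links.
C = L / (S(S−1)) = 15 / 72 = 0.2083 ≈ 0.21.

C = 0.21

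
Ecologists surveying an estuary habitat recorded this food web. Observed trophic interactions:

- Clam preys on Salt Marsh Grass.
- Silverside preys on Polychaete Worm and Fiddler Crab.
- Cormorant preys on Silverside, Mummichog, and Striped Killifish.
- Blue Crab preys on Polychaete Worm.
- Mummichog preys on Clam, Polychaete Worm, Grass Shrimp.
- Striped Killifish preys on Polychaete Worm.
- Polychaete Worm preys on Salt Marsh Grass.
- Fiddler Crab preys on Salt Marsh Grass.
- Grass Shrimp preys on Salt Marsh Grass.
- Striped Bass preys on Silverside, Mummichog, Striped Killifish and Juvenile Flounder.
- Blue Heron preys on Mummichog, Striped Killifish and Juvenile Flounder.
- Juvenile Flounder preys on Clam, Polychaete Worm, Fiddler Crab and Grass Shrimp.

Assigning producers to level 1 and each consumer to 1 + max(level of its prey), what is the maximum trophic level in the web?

4

Producers (level 1): Salt Marsh Grass.
Salt Marsh Grass → Polychaete Worm → Striped Killifish → Striped Bass gives Striped Bass level 4.
No species has a prey at level 4, so no species reaches level 5.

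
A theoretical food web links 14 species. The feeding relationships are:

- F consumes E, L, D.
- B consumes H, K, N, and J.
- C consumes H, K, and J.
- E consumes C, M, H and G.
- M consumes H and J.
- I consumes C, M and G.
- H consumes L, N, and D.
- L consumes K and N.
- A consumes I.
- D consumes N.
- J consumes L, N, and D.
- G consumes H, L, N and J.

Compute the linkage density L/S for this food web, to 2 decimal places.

There are L = 33 links among S = 14 species.
L/S = 33/14 = 2.3571 ≈ 2.36.

L/S = 2.36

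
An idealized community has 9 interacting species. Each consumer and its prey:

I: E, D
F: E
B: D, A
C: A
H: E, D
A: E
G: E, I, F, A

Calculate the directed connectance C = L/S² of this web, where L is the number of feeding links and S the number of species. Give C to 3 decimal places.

C = 0.160

The web has S = 9 species and L = 13 feeding links.
C = L / S² = 13 / 81 = 0.1605 ≈ 0.160.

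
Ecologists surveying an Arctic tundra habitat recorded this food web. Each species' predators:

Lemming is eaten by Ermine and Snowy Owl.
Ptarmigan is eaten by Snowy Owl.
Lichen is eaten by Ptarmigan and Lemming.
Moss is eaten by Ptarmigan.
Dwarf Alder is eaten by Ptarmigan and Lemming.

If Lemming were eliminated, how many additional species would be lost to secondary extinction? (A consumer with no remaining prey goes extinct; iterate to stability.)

1

Remove Lemming.
Round 1: Ermine (all prey gone) → extinct.
No further losses. Total secondary extinctions: 1.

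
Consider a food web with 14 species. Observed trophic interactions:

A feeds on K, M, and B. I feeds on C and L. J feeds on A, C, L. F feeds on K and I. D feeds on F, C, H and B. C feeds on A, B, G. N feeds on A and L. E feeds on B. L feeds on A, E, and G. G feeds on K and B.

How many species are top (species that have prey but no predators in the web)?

3

Top species (has prey, but nothing eats it): J, N, D.
Count: 3.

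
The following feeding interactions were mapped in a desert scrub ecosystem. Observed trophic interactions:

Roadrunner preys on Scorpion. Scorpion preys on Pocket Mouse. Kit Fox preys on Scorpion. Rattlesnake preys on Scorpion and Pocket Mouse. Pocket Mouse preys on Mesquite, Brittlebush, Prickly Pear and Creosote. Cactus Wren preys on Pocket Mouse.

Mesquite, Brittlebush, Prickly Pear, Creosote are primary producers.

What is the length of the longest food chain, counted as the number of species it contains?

4 species

One longest chain: Mesquite → Pocket Mouse → Scorpion → Roadrunner.
It has 4 species and 3 links.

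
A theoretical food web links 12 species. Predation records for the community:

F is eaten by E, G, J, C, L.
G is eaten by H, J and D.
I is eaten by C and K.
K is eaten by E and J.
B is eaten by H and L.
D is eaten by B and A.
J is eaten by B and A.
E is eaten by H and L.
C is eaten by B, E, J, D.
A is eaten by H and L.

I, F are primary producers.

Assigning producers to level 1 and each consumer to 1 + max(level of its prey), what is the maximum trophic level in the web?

5

Producers (level 1): I, F.
F → G → D → B → H gives H level 5.
No species has a prey at level 5, so no species reaches level 6.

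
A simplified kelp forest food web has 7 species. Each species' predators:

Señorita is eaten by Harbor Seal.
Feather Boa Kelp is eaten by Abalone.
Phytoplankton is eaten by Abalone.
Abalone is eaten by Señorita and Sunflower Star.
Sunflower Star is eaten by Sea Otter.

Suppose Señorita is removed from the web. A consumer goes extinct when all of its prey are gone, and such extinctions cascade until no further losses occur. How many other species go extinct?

1

Remove Señorita.
Round 1: Harbor Seal (all prey gone) → extinct.
No further losses. Total secondary extinctions: 1.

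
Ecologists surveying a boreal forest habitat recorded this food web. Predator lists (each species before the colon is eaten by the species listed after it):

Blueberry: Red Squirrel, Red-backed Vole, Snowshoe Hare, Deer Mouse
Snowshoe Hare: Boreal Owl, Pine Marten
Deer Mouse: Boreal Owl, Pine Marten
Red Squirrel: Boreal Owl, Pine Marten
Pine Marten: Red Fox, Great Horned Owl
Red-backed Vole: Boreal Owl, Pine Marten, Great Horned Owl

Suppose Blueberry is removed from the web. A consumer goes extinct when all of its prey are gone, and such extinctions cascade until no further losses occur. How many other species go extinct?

8

Remove Blueberry.
Round 1: Red Squirrel (all prey gone), Red-backed Vole (all prey gone), Snowshoe Hare (all prey gone), Deer Mouse (all prey gone) → extinct.
Round 2: Boreal Owl (all prey gone), Pine Marten (all prey gone) → extinct.
Round 3: Red Fox (all prey gone), Great Horned Owl (all prey gone) → extinct.
No further losses. Total secondary extinctions: 8.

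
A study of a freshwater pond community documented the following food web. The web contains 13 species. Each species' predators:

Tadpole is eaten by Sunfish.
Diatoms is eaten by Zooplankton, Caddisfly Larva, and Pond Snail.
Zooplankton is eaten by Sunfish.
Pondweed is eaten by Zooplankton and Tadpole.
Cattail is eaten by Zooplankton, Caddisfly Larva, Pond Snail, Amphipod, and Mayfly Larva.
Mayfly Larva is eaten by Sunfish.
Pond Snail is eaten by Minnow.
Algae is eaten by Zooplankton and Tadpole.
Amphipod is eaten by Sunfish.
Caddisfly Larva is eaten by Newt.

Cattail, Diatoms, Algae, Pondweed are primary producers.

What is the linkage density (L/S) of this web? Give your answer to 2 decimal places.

There are L = 18 links among S = 13 species.
L/S = 18/13 = 1.3846 ≈ 1.38.

L/S = 1.38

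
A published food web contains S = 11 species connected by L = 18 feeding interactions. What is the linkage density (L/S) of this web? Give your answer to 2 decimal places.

There are L = 18 links among S = 11 species.
L/S = 18/11 = 1.6364 ≈ 1.64.

L/S = 1.64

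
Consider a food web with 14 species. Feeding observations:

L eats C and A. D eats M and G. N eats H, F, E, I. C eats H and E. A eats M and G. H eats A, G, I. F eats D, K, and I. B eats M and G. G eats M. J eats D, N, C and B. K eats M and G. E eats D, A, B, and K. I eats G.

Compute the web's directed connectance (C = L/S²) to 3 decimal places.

C = 0.163

The web has S = 14 species and L = 32 feeding links.
C = L / S² = 32 / 196 = 0.1633 ≈ 0.163.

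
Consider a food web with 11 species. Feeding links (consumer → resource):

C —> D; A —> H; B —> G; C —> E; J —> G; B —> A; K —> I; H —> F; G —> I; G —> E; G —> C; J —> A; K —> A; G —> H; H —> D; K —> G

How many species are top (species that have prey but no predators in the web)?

3

Top species (has prey, but nothing eats it): J, K, B.
Count: 3.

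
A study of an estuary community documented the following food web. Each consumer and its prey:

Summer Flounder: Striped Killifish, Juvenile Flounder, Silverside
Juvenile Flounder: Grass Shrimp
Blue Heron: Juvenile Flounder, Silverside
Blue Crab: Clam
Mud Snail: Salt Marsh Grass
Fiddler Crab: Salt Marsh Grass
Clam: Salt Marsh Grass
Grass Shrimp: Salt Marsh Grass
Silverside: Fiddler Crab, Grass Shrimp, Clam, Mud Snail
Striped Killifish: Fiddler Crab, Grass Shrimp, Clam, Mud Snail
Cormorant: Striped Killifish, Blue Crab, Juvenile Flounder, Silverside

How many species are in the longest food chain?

4 species

One longest chain: Salt Marsh Grass → Fiddler Crab → Silverside → Blue Heron.
It has 4 species and 3 links.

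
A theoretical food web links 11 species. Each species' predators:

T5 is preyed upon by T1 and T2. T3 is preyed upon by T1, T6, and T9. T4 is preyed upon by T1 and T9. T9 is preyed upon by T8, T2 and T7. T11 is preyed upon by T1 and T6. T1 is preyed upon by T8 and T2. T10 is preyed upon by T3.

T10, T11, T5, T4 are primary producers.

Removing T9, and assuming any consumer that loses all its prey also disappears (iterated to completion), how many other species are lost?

1

Remove T9.
Round 1: T7 (all prey gone) → extinct.
No further losses. Total secondary extinctions: 1.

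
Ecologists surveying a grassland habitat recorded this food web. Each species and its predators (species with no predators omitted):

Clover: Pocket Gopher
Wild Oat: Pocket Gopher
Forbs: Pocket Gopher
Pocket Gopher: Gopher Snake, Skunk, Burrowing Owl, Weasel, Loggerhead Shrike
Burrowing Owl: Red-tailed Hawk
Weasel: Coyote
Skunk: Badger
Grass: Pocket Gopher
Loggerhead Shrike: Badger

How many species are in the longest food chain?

4 species

One longest chain: Grass → Pocket Gopher → Weasel → Coyote.
It has 4 species and 3 links.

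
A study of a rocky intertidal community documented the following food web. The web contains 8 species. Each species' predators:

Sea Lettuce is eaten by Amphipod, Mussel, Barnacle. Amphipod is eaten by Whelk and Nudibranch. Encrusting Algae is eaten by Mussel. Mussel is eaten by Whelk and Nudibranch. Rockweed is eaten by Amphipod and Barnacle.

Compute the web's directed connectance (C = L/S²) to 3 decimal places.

C = 0.156

The web has S = 8 species and L = 10 feeding links.
C = L / S² = 10 / 64 = 0.1562 ≈ 0.156.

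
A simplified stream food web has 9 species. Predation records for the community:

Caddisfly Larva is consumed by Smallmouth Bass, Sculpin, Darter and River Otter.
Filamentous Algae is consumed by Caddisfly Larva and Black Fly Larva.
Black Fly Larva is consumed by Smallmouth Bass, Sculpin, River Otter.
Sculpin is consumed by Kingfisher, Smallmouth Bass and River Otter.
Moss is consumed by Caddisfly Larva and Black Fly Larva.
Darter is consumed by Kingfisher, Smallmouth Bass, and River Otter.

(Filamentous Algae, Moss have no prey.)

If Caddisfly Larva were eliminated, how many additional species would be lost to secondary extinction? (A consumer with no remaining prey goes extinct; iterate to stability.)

1

Remove Caddisfly Larva.
Round 1: Darter (all prey gone) → extinct.
No further losses. Total secondary extinctions: 1.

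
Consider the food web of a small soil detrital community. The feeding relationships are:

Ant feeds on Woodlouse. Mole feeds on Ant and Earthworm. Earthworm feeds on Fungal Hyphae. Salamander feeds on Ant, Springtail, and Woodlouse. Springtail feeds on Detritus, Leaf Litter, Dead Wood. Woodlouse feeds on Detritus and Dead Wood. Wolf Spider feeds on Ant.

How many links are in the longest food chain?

3 links

One longest chain: Detritus → Woodlouse → Ant → Salamander.
It has 4 species and 3 links.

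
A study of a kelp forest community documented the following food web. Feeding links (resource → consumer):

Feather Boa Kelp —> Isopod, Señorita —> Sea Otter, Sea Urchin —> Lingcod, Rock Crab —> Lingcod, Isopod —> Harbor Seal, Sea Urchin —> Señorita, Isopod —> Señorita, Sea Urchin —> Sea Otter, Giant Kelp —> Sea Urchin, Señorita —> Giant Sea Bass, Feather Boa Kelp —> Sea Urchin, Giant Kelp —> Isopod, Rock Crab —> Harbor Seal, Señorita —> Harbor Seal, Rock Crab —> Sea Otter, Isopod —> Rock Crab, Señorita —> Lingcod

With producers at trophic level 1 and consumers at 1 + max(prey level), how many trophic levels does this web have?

4

Producers (level 1): Giant Kelp, Feather Boa Kelp.
Giant Kelp → Sea Urchin → Señorita → Lingcod gives Lingcod level 4.
No species has a prey at level 4, so no species reaches level 5.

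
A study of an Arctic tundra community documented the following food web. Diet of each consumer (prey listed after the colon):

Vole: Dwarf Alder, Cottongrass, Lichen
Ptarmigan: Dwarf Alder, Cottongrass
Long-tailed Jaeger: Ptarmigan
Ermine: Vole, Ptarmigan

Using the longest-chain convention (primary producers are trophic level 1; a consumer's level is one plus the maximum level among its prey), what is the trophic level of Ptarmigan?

Dwarf Alder is a producer → level 1.
Ptarmigan eats Dwarf Alder (level 1); other prey at levels: Cottongrass 1 → level 2.

Trophic level 2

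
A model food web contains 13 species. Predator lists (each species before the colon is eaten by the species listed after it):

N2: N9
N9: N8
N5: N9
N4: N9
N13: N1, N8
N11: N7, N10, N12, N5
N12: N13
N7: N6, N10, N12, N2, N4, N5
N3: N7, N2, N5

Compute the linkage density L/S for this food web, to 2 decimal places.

L/S = 1.54

There are L = 20 links among S = 13 species.
L/S = 20/13 = 1.5385 ≈ 1.54.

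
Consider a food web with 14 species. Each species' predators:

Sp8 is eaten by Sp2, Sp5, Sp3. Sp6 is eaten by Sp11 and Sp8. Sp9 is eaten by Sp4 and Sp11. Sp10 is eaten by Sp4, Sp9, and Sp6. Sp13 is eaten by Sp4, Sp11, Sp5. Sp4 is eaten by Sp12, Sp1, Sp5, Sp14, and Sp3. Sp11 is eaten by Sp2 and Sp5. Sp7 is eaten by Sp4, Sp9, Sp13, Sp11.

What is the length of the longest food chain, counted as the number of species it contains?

One longest chain: Sp7 → Sp9 → Sp4 → Sp1.
It has 4 species and 3 links.

4 species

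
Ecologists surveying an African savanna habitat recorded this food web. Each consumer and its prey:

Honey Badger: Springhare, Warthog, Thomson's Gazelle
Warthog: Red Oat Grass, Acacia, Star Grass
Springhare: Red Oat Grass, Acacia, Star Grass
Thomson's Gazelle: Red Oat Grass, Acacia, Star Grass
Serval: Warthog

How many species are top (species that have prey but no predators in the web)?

Top species (has prey, but nothing eats it): Honey Badger, Serval.
Count: 2.

2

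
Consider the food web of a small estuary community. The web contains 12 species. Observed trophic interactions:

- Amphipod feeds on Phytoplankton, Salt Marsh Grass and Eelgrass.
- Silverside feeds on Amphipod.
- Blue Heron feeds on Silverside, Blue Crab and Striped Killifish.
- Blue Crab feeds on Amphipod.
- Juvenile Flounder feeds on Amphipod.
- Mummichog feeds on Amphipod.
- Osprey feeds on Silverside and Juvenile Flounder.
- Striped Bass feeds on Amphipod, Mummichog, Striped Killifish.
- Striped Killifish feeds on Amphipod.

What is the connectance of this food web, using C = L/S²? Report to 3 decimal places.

C = 0.111

The web has S = 12 species and L = 16 feeding links.
C = L / S² = 16 / 144 = 0.1111 ≈ 0.111.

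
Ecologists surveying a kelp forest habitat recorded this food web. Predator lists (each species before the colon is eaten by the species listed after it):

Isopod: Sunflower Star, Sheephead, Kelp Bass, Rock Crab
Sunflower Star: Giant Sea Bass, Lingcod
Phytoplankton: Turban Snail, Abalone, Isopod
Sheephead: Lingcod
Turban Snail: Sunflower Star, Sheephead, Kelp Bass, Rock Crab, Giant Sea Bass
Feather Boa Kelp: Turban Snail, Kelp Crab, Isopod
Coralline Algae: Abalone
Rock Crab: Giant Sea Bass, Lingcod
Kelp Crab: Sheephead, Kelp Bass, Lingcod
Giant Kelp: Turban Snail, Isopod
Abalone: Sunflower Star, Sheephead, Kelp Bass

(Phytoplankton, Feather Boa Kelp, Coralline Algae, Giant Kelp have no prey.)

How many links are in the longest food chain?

3 links

One longest chain: Phytoplankton → Turban Snail → Sunflower Star → Giant Sea Bass.
It has 4 species and 3 links.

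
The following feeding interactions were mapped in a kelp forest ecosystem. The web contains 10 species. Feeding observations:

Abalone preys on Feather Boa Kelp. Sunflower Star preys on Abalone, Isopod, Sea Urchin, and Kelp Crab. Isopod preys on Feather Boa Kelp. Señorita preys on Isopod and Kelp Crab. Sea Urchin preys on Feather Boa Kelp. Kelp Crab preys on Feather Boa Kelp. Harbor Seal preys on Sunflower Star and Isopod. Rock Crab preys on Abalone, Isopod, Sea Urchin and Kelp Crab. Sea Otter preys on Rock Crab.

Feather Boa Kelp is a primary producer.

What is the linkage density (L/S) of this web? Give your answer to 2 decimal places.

L/S = 1.70

There are L = 17 links among S = 10 species.
L/S = 17/10 = 1.7000 ≈ 1.70.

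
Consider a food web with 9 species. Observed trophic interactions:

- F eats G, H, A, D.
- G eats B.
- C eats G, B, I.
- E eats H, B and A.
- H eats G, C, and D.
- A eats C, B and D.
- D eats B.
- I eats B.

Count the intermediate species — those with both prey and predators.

6

Intermediate species (has both prey and predators): G, I, D, C, H, A.
Count: 6.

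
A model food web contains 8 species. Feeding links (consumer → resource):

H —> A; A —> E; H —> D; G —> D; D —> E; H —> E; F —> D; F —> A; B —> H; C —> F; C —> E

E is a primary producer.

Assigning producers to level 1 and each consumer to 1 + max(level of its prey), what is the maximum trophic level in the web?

4

Producers (level 1): E.
E → D → H → B gives B level 4.
No species has a prey at level 4, so no species reaches level 5.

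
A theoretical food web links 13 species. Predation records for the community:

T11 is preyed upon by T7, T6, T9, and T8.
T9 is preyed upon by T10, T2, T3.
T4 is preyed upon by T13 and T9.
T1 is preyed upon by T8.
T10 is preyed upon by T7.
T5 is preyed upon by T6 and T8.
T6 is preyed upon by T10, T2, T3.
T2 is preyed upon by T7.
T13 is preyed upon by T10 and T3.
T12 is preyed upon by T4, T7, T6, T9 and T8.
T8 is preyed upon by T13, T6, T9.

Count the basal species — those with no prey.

Basal species (no prey listed): T12, T5, T11, T1.
Count: 4.

4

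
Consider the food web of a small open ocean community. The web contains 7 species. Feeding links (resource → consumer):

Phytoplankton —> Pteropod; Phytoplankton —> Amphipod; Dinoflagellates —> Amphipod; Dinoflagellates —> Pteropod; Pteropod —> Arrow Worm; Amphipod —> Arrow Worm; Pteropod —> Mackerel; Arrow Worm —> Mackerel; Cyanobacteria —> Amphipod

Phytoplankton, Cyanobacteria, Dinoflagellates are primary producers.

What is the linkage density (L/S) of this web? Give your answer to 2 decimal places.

L/S = 1.29

There are L = 9 links among S = 7 species.
L/S = 9/7 = 1.2857 ≈ 1.29.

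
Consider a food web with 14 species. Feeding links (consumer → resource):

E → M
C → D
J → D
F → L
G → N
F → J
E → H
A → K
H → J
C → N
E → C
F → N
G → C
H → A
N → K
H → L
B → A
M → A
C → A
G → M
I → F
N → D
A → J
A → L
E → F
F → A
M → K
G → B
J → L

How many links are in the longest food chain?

One longest chain: L → J → A → F → I.
It has 5 species and 4 links.

4 links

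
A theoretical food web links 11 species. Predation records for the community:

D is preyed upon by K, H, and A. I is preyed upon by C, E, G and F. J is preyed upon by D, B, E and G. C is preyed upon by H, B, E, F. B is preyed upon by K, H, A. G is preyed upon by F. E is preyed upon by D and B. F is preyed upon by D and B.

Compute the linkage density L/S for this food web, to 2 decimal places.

L/S = 2.09

There are L = 23 links among S = 11 species.
L/S = 23/11 = 2.0909 ≈ 2.09.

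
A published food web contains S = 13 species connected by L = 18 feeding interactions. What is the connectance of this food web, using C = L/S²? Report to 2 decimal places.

C = 0.11

The web has S = 13 species and L = 18 feeding links.
C = L / S² = 18 / 169 = 0.1065 ≈ 0.11.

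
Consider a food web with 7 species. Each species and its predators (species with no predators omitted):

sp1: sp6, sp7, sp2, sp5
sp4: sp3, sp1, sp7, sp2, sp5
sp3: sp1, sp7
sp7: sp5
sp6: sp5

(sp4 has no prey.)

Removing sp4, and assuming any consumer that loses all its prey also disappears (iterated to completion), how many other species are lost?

6

Remove sp4.
Round 1: sp3 (all prey gone) → extinct.
Round 2: sp1 (all prey gone) → extinct.
Round 3: sp6 (all prey gone), sp7 (all prey gone), sp2 (all prey gone) → extinct.
Round 4: sp5 (all prey gone) → extinct.
No further losses. Total secondary extinctions: 6.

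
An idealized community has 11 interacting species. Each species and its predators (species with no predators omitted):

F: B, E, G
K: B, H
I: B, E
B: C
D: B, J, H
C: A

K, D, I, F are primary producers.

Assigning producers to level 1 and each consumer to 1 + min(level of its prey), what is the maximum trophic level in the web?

4

Producers (level 1): K, D, I, F.
Following each consumer down to its lowest-level prey: K → B → C → A (levels 1 through 4).
All prey of A (C 3) are at level 3 or above, so A is at level 1 + 3 = 4.
Every consumer has at least one prey at level 3 or below, so none exceeds level 4.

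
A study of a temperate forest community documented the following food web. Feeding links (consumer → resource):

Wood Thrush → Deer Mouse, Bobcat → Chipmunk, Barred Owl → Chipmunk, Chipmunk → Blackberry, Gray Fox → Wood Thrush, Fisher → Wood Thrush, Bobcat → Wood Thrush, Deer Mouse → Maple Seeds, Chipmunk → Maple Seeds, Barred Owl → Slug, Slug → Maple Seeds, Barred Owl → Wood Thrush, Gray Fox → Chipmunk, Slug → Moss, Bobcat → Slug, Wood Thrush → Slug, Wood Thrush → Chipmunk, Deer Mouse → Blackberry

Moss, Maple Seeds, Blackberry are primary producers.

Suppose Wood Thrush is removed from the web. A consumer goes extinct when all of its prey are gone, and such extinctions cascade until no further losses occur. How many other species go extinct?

Remove Wood Thrush.
Round 1: Fisher (all prey gone) → extinct.
No further losses. Total secondary extinctions: 1.

1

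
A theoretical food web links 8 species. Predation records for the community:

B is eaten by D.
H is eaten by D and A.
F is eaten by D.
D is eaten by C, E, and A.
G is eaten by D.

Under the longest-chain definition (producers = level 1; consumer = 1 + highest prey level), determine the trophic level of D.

G is a producer → level 1.
D eats G (level 1); other prey at levels: F 1, H 1, B 1 → level 2.

Trophic level 2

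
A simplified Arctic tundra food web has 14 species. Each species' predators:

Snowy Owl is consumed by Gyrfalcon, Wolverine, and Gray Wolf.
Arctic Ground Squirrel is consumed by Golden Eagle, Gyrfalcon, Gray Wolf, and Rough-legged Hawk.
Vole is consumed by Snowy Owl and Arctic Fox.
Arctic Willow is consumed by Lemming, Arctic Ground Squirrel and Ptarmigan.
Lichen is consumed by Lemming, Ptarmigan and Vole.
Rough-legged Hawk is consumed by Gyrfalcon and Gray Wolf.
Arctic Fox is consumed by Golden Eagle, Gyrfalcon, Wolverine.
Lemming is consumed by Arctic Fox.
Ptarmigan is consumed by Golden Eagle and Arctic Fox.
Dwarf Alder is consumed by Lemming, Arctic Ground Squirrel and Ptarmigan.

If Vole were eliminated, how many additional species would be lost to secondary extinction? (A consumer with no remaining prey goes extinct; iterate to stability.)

1

Remove Vole.
Round 1: Snowy Owl (all prey gone) → extinct.
No further losses. Total secondary extinctions: 1.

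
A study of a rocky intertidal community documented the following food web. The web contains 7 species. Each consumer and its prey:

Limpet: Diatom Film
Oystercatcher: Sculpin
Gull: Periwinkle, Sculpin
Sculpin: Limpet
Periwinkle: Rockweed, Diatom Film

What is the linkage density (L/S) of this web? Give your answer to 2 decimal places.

L/S = 1.00

There are L = 7 links among S = 7 species.
L/S = 7/7 = 1.0000 ≈ 1.00.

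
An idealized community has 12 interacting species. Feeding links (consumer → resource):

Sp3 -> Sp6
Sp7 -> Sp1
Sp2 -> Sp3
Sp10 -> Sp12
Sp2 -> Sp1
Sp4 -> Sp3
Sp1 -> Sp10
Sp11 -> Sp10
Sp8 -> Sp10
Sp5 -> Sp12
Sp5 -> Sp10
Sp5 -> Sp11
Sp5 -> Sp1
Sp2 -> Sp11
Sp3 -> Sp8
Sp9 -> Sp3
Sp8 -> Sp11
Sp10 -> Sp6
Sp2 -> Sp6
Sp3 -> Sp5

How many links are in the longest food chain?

One longest chain: Sp6 → Sp10 → Sp11 → Sp5 → Sp3 → Sp2.
It has 6 species and 5 links.

5 links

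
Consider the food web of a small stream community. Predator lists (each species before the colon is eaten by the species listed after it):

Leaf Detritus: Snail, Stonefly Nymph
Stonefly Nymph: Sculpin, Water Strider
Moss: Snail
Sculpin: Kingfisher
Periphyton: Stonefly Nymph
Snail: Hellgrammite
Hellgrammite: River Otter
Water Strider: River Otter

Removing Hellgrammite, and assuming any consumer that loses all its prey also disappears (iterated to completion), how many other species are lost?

Remove Hellgrammite.
Every predator of it retains at least one other prey: River Otter still has Water Strider.
No consumer loses all prey, so no secondary extinctions occur.

0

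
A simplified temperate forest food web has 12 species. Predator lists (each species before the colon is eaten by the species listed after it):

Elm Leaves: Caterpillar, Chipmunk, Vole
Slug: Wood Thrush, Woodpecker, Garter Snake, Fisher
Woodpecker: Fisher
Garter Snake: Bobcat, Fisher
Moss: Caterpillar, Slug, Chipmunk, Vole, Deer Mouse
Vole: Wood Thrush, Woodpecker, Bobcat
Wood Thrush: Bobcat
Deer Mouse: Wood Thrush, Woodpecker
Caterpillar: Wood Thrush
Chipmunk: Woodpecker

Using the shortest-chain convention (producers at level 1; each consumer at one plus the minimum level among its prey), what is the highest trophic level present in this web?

Producers (level 1): Elm Leaves, Moss.
Following each consumer down to its lowest-level prey: Moss → Slug → Woodpecker (levels 1 through 3).
All prey of Woodpecker (Slug 2, Chipmunk 2, Vole 2, Deer Mouse 2) are at level 2 or above, so Woodpecker is at level 1 + 2 = 3.
Every consumer has at least one prey at level 2 or below, so none exceeds level 3.

3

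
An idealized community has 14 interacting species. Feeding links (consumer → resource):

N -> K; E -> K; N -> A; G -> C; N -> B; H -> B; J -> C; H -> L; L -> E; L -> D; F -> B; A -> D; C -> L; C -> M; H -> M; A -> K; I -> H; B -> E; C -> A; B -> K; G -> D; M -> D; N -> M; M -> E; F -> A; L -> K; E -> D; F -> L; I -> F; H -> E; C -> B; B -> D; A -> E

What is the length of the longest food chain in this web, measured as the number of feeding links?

4 links

One longest chain: D → E → L → C → G.
It has 5 species and 4 links.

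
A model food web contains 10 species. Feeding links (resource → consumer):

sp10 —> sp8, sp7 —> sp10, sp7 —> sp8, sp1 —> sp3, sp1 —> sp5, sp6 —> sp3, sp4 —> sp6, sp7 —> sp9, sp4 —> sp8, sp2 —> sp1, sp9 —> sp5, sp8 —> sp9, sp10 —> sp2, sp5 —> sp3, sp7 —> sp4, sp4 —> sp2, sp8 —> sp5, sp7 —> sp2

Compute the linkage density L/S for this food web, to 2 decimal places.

L/S = 1.80

There are L = 18 links among S = 10 species.
L/S = 18/10 = 1.8000 ≈ 1.80.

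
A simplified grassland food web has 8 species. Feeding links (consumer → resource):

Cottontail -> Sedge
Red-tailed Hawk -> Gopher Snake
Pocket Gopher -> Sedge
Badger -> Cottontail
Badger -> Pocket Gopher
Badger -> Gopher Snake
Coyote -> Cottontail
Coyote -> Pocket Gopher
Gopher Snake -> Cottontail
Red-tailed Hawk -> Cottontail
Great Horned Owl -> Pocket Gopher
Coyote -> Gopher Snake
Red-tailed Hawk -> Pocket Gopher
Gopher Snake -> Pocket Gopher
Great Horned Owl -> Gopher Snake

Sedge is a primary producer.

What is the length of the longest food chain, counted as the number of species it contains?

4 species

One longest chain: Sedge → Cottontail → Gopher Snake → Red-tailed Hawk.
It has 4 species and 3 links.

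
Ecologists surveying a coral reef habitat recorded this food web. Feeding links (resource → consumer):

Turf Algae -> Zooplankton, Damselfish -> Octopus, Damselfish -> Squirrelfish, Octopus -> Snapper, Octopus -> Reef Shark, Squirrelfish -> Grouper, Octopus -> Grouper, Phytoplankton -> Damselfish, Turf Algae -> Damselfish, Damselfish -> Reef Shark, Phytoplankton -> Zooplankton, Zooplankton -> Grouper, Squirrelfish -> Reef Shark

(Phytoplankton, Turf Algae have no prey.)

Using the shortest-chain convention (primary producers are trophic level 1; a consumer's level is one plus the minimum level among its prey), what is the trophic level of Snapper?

Trophic level 4

Phytoplankton is a producer → level 1.
Damselfish eats Phytoplankton → level 2.
Octopus eats Damselfish → level 3.
Snapper eats Octopus → level 4.
No prey of Snapper is below level 3, so 4 is the minimum.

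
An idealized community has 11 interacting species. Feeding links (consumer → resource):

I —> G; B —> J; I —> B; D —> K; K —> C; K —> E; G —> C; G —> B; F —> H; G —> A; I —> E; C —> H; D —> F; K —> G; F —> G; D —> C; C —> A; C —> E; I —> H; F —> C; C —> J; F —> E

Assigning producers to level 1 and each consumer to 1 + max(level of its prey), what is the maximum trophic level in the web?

5

Producers (level 1): J, A, H, E.
J → C → G → F → D gives D level 5.
No species has a prey at level 5, so no species reaches level 6.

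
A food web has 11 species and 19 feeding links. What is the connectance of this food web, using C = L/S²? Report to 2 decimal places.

The web has S = 11 species and L = 19 feeding links.
C = L / S² = 19 / 121 = 0.1570 ≈ 0.16.

C = 0.16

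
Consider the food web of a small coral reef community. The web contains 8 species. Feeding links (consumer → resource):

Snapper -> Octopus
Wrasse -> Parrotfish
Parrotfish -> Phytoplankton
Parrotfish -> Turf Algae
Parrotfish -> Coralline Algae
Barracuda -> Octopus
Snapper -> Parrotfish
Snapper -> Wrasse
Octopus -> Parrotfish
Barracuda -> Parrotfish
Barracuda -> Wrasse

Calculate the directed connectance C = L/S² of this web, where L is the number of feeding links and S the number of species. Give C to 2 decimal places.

C = 0.17

The web has S = 8 species and L = 11 feeding links.
C = L / S² = 11 / 64 = 0.1719 ≈ 0.17.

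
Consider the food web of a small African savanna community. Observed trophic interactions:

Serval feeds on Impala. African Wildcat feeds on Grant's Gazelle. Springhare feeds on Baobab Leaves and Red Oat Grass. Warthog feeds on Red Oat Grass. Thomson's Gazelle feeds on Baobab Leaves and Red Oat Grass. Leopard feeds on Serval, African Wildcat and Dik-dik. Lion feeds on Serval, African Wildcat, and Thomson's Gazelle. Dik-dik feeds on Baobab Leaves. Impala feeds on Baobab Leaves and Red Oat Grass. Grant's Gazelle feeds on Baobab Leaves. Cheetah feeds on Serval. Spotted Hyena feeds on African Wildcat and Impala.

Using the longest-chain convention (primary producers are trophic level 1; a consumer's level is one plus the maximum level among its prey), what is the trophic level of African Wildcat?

Baobab Leaves is a producer → level 1.
Grant's Gazelle eats Baobab Leaves → level 2.
African Wildcat eats Grant's Gazelle → level 3.

Trophic level 3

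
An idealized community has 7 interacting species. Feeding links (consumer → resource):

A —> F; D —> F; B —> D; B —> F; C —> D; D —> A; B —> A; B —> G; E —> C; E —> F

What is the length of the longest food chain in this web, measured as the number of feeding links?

One longest chain: F → A → D → C → E.
It has 5 species and 4 links.

4 links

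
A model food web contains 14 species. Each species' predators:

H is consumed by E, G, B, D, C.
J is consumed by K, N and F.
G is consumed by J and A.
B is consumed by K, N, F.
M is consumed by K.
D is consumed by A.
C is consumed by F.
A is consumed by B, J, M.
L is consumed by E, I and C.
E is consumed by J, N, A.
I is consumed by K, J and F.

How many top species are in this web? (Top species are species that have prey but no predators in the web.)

Top species (has prey, but nothing eats it): K, F, N.
Count: 3.

3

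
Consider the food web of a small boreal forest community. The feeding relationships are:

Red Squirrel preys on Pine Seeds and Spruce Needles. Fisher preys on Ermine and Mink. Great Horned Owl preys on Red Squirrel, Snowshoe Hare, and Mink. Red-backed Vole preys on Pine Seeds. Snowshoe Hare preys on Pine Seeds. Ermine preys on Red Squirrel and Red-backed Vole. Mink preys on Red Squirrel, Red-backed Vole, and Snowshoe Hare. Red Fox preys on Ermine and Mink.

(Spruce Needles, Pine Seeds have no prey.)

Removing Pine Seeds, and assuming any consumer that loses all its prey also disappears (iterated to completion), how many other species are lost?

2

Remove Pine Seeds.
Round 1: Red-backed Vole (all prey gone), Snowshoe Hare (all prey gone) → extinct.
No further losses. Total secondary extinctions: 2.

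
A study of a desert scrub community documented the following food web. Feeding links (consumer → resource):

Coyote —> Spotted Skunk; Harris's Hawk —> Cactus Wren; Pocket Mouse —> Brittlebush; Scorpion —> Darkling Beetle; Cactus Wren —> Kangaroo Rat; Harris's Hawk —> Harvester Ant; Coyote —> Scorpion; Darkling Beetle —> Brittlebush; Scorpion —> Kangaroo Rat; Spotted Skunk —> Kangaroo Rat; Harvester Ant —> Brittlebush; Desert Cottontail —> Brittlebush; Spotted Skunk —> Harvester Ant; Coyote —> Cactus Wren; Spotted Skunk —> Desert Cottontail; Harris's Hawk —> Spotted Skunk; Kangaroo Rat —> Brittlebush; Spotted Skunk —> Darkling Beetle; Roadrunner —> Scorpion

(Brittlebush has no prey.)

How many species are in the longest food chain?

One longest chain: Brittlebush → Kangaroo Rat → Cactus Wren → Harris's Hawk.
It has 4 species and 3 links.

4 species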